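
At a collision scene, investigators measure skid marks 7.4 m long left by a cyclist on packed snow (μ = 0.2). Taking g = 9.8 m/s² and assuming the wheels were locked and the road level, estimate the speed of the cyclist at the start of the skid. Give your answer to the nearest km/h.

Deceleration a = μg = 0.2 × 9.8 = 1.960 m/s².
v = √(2a·d) = √(2 × 1.960 × 7.4) = √29.008 = 5.3859 m/s.
= 5.3859 × 3.6 = 19.389 km/h.

Initial speed ≈ 19 km/h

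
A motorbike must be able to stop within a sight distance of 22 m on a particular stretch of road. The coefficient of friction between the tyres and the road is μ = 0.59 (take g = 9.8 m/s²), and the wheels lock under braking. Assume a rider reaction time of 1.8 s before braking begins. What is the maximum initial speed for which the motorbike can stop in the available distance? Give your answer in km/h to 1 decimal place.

a = μg = 0.59 × 9.8 = 5.782 m/s².
Stopping distance: v·t_r + v²/(2a) = 22 with t_r = 1.8 s and a = 5.782 m/s².
So v² + 20.815 v − 254.41 = 0.
Positive root: v = −a·t_r + √((a·t_r)² + 2a·d) = −10.408 + √(108.326 + 254.41) = 8.6376 m/s.
8.6376 m/s × 3.6 = 31.095 km/h.

Maximum speed ≈ 31.1 km/h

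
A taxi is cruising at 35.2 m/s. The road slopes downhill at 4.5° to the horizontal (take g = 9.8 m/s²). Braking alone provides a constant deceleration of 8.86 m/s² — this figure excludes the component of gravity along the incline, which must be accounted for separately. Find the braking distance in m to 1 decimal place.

Gravity along the downhill slope reduces the braking deceleration: a_eff = 8.860 − 9.8·sin 4.5° = 8.860 − 0.769 = 8.091 m/s².
Braking distance = v²/(2a) = 35.2000² / (2 × 8.091) = 1239.040 / 16.182 = 76.569 m.

Braking distance ≈ 76.6 m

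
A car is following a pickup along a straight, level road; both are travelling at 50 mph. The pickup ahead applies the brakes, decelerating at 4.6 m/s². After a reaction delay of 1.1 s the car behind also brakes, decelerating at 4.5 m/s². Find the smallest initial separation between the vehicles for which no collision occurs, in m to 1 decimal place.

50 mph × 0.44704 = 22.3520 m/s.
Leader travels v²/(2a_L) = 499.612 / 9.200 = 54.306 m before stopping.
Follower covers v·t_r = 22.3520 × 1.1 = 24.587 m while reacting, then v²/(2a_F) = 499.612 / 9.000 = 55.512 m while braking, for a total of 24.587 + 55.512 = 80.099 m.
Since a_F ≤ a_L and the follower starts braking later, the follower is never slower than the leader, so the closest approach is when both have stopped.
Minimum gap = 80.099 − 54.306 = 25.793 m.

Minimum gap ≈ 25.8 m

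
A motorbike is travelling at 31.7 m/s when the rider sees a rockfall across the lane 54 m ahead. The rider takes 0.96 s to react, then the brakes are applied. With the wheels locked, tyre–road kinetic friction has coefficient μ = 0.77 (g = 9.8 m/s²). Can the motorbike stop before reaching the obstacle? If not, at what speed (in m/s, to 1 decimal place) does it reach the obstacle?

a = μg = 0.77 × 9.8 = 7.546 m/s².
Reaction distance = 31.7000 × 0.96 = 30.432 m.
Braking distance needed to stop: v²/(2a) = 1004.890 / 15.092 = 66.584 m, so total needed = 30.432 + 66.584 = 97.016 m > 54 m — it cannot stop.
Distance remaining when braking begins: 54 − 30.432 = 23.568 m.
v² = v₀² − 2a·d = 1004.890 − 2 × 7.546 × 23.568 = 649.202 m²/s².
v = √649.202 = 25.479 m/s.

No — it strikes the obstacle at 25.5 m/s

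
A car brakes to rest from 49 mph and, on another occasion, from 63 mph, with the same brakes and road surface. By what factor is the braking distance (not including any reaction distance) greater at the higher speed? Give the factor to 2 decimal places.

Factor ≈ 1.65

Braking distance d = v²/(2a), so with a fixed, d ∝ v².
Factor = (63/49)² = 1.2857² = 1.6530.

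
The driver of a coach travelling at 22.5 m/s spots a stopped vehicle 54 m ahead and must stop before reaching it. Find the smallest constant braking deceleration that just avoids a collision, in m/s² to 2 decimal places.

v² = 2a·d ⇒ a = v²/(2d) = 22.5000² / (2 × 54.000) = 506.250 / 108.000 = 4.6875 m/s².

Required deceleration ≈ 4.69 m/s²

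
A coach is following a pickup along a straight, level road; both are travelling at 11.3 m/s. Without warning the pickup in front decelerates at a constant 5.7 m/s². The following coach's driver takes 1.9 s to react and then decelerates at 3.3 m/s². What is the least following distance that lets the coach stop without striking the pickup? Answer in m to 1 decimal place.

Leader travels v²/(2a_L) = 127.690 / 11.400 = 11.201 m before stopping.
Follower covers v·t_r = 11.3000 × 1.9 = 21.470 m while reacting, then v²/(2a_F) = 127.690 / 6.600 = 19.347 m while braking, for a total of 21.470 + 19.347 = 40.817 m.
Since a_F ≤ a_L and the follower starts braking later, the follower is never slower than the leader, so the closest approach is when both have stopped.
Minimum gap = 40.817 − 11.201 = 29.616 m.

Minimum gap ≈ 29.6 m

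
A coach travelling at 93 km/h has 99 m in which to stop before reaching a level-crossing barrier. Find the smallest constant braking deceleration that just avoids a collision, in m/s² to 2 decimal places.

Required deceleration ≈ 3.37 m/s²

93 km/h ÷ 3.6 = 25.8333 m/s.
v² = 2a·d ⇒ a = v²/(2d) = 25.8333² / (2 × 99.000) = 667.359 / 198.000 = 3.3705 m/s².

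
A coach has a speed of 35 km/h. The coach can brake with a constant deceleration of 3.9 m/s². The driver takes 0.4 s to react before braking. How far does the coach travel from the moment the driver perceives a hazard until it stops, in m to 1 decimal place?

35 km/h ÷ 3.6 = 9.7222 m/s.
Reaction distance = v·t_r = 9.7222 × 0.4 = 3.889 m.
Braking distance = v²/(2a) = 9.7222² / (2 × 3.900) = 94.521 / 7.800 = 12.118 m.
Total = 3.889 + 12.118 = 16.007 m.

Total stopping distance ≈ 16.0 m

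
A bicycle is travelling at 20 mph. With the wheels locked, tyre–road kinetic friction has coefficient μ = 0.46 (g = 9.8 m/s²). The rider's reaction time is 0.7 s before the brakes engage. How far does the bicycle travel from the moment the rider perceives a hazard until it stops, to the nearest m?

Total stopping distance ≈ 15 m

20 mph × 0.44704 = 8.9408 m/s.
a = μg = 0.46 × 9.8 = 4.508 m/s².
Reaction distance = v·t_r = 8.9408 × 0.7 = 6.259 m.
Braking distance = v²/(2a) = 8.9408² / (2 × 4.508) = 79.938 / 9.016 = 8.866 m.
Total = 6.259 + 8.866 = 15.125 m.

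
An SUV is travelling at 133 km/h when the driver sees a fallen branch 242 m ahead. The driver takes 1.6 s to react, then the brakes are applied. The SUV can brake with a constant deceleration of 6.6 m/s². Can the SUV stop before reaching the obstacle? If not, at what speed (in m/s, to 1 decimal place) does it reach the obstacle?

Yes — it stops about 79.5 m short of the obstacle, so it never reaches it

133 km/h ÷ 3.6 = 36.9444 m/s.
Reaction distance = 36.9444 × 1.6 = 59.111 m.
Braking distance = v²/(2a) = 1364.889 / 13.200 = 103.401 m.
Total stopping distance = 59.111 + 103.401 = 162.512 m, vs 242 m available — it stops with 242 − 162.512 = 79.488 m to spare.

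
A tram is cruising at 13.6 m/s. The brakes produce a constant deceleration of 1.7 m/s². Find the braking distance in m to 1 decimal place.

Braking distance = v²/(2a) = 13.6000² / (2 × 1.700) = 184.960 / 3.400 = 54.400 m.

Braking distance ≈ 54.4 m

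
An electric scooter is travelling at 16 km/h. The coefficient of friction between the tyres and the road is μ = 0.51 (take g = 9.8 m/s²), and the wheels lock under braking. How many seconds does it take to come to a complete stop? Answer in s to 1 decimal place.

Braking time ≈ 0.9 s

16 km/h ÷ 3.6 = 4.4444 m/s.
a = μg = 0.51 × 9.8 = 4.998 m/s².
Braking time = v/a = 4.4444 / 4.998 = 0.889 s.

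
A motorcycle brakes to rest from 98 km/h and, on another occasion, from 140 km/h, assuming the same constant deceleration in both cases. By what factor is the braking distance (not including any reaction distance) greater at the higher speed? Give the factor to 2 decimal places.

Braking distance d = v²/(2a), so with a fixed, d ∝ v².
Factor = (140/98)² = 1.4286² = 2.0409.

Factor ≈ 2.04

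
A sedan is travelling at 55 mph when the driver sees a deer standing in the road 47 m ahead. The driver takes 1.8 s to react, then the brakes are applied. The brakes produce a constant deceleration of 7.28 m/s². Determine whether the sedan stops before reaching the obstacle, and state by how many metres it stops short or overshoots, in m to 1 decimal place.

55 mph × 0.44704 = 24.5872 m/s.
Reaction distance = 24.5872 × 1.8 = 44.257 m.
Braking distance = v²/(2a) = 604.530 / 14.560 = 41.520 m.
Total stopping distance = 44.257 + 41.520 = 85.777 m, vs 47 m available — it cannot stop in time and overshoots by 85.777 − 47 = 38.777 m.

No — it overshoots by 38.8 m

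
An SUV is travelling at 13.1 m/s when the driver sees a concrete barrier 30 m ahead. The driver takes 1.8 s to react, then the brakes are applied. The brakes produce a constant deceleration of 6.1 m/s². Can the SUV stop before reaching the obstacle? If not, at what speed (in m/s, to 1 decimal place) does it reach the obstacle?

Reaction distance = 13.1000 × 1.8 = 23.580 m.
Braking distance needed to stop: v²/(2a) = 171.610 / 12.200 = 14.066 m, so total needed = 23.580 + 14.066 = 37.646 m > 30 m — it cannot stop.
Distance remaining when braking begins: 30 − 23.580 = 6.420 m.
v² = v₀² − 2a·d = 171.610 − 2 × 6.100 × 6.420 = 93.286 m²/s².
v = √93.286 = 9.658 m/s.

No — it strikes the obstacle at 9.7 m/s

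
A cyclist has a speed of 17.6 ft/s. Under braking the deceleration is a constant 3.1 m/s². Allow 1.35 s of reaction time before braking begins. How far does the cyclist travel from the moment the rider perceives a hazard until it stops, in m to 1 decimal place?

Total stopping distance ≈ 11.9 m

17.6 ft/s × 0.3048 = 5.3645 m/s.
Reaction distance = v·t_r = 5.3645 × 1.35 = 7.242 m.
Braking distance = v²/(2a) = 5.3645² / (2 × 3.100) = 28.778 / 6.200 = 4.642 m.
Total = 7.242 + 4.642 = 11.884 m.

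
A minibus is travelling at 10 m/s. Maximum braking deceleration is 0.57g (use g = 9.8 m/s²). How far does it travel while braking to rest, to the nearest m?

a = 0.57 × 9.8 = 5.586 m/s².
Braking distance = v²/(2a) = 10.0000² / (2 × 5.586) = 100.000 / 11.172 = 8.951 m.

Braking distance ≈ 9 m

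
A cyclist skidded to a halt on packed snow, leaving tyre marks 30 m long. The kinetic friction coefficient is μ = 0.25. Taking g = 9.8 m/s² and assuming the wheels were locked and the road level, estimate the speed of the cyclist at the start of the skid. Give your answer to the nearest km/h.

Deceleration a = μg = 0.25 × 9.8 = 2.450 m/s².
v = √(2a·d) = √(2 × 2.450 × 30) = √147.000 = 12.1244 m/s.
= 12.1244 × 3.6 = 43.648 km/h.

Initial speed ≈ 44 km/h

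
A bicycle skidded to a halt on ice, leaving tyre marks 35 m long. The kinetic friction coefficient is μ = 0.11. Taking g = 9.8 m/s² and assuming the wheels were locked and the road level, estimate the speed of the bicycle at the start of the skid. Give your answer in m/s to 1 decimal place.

Deceleration a = μg = 0.11 × 9.8 = 1.078 m/s².
v = √(2a·d) = √(2 × 1.078 × 35) = √75.460 = 8.6868 m/s.

Initial speed ≈ 8.7 m/s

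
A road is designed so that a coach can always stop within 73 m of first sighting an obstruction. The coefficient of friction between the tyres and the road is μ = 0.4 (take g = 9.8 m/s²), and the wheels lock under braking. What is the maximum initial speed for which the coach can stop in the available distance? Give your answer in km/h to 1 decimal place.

a = μg = 0.4 × 9.8 = 3.920 m/s².
v²/(2a) = d ⇒ v = √(2 × 3.920 × 73) = √572.32 = 23.9232 m/s.
23.9232 m/s × 3.6 = 86.124 km/h.

Maximum speed ≈ 86.1 km/h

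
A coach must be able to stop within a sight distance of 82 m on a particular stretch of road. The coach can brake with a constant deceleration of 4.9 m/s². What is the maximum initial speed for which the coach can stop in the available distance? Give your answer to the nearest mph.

v²/(2a) = d ⇒ v = √(2 × 4.900 × 82) = √803.60 = 28.3478 m/s.
28.3478 m/s ÷ 0.44704 = 63.412 mph.

Maximum speed ≈ 63 mph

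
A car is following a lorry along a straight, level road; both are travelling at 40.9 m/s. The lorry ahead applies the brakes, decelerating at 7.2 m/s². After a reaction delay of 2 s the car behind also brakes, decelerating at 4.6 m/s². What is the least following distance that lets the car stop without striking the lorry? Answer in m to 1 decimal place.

Minimum gap ≈ 147.5 m

Leader travels v²/(2a_L) = 1672.810 / 14.400 = 116.167 m before stopping.
Follower covers v·t_r = 40.9000 × 2 = 81.800 m while reacting, then v²/(2a_F) = 1672.810 / 9.200 = 181.827 m while braking, for a total of 81.800 + 181.827 = 263.627 m.
Since a_F ≤ a_L and the follower starts braking later, the follower is never slower than the leader, so the closest approach is when both have stopped.
Minimum gap = 263.627 − 116.167 = 147.460 m.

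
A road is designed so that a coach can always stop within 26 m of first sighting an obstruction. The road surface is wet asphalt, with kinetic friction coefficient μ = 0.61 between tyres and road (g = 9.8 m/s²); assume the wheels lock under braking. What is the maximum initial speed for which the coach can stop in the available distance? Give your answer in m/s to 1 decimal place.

a = μg = 0.61 × 9.8 = 5.978 m/s².
v²/(2a) = d ⇒ v = √(2 × 5.978 × 26) = √310.86 = 17.6312 m/s.

Maximum speed ≈ 17.6 m/s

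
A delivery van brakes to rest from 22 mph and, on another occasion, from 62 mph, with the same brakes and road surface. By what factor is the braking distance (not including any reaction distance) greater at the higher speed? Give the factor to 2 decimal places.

Braking distance d = v²/(2a), so with a fixed, d ∝ v².
Factor = (62/22)² = 2.8182² = 7.9423.

Factor ≈ 7.94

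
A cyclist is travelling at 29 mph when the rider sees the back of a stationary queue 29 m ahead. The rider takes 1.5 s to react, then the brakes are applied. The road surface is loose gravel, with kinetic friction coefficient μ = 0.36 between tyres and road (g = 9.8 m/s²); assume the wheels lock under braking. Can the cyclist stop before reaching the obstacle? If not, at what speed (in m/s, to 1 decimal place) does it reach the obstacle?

No — it strikes the obstacle at 10.0 m/s

29 mph × 0.44704 = 12.9642 m/s.
a = μg = 0.36 × 9.8 = 3.528 m/s².
Reaction distance = 12.9642 × 1.5 = 19.446 m.
Braking distance needed to stop: v²/(2a) = 168.070 / 7.056 = 23.819 m, so total needed = 19.446 + 23.819 = 43.265 m > 29 m — it cannot stop.
Distance remaining when braking begins: 29 − 19.446 = 9.554 m.
v² = v₀² − 2a·d = 168.070 − 2 × 3.528 × 9.554 = 100.657 m²/s².
v = √100.657 = 10.033 m/s.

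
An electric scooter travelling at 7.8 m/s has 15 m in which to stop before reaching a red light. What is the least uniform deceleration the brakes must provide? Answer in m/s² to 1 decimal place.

v² = 2a·d ⇒ a = v²/(2d) = 7.8000² / (2 × 15.000) = 60.840 / 30.000 = 2.0280 m/s².

Required deceleration ≈ 2.0 m/s²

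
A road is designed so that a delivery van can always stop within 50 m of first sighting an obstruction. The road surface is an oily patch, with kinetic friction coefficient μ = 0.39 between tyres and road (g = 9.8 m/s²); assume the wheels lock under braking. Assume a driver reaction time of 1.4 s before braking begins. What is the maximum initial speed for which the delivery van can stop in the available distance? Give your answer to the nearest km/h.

a = μg = 0.39 × 9.8 = 3.822 m/s².
Stopping distance: v·t_r + v²/(2a) = 50 with t_r = 1.4 s and a = 3.822 m/s².
So v² + 10.702 v − 382.20 = 0.
Positive root: v = −a·t_r + √((a·t_r)² + 2a·d) = −5.351 + √(28.633 + 382.20) = 14.9180 m/s.
14.9180 m/s × 3.6 = 53.705 km/h.

Maximum speed ≈ 54 km/h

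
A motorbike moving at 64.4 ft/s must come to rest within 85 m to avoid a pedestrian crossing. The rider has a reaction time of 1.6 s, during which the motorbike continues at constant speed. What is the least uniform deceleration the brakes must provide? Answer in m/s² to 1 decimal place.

Required deceleration ≈ 3.6 m/s²

64.4 ft/s × 0.3048 = 19.6291 m/s.
Distance covered during reaction = 19.6291 × 1.6 = 31.407 m.
Distance available for braking: 85 − 31.407 = 53.593 m.
v² = 2a·d ⇒ a = v²/(2d) = 19.6291² / (2 × 53.593) = 385.302 / 107.186 = 3.5947 m/s².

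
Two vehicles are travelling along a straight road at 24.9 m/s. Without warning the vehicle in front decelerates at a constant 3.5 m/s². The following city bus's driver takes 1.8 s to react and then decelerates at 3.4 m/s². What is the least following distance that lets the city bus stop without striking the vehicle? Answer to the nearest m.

Minimum gap ≈ 47 m

Leader travels v²/(2a_L) = 620.010 / 7.000 = 88.573 m before stopping.
Follower covers v·t_r = 24.9000 × 1.8 = 44.820 m while reacting, then v²/(2a_F) = 620.010 / 6.800 = 91.178 m while braking, for a total of 44.820 + 91.178 = 135.998 m.
Since a_F ≤ a_L and the follower starts braking later, the follower is never slower than the leader, so the closest approach is when both have stopped.
Minimum gap = 135.998 − 88.573 = 47.425 m.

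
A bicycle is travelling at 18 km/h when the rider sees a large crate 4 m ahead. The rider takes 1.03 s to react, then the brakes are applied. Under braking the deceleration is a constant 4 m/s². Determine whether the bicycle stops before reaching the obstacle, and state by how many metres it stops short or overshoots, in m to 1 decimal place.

No — it overshoots by 4.3 m

18 km/h ÷ 3.6 = 5.0000 m/s.
Reaction distance = 5.0000 × 1.03 = 5.150 m.
Braking distance = v²/(2a) = 25.000 / 8.000 = 3.125 m.
Total stopping distance = 5.150 + 3.125 = 8.275 m, vs 4 m available — it cannot stop in time and overshoots by 8.275 − 4 = 4.275 m.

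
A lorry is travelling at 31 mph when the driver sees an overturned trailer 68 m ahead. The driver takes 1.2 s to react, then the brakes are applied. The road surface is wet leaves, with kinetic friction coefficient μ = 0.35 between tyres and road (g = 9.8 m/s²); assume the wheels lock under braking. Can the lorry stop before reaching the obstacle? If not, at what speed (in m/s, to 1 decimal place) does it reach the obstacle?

Yes — it stops about 23.4 m short of the obstacle, so it never reaches it

31 mph × 0.44704 = 13.8582 m/s.
a = μg = 0.35 × 9.8 = 3.430 m/s².
Reaction distance = 13.8582 × 1.2 = 16.630 m.
Braking distance = v²/(2a) = 192.050 / 6.860 = 27.996 m.
Total stopping distance = 16.630 + 27.996 = 44.626 m, vs 68 m available — it stops with 68 − 44.626 = 23.374 m to spare.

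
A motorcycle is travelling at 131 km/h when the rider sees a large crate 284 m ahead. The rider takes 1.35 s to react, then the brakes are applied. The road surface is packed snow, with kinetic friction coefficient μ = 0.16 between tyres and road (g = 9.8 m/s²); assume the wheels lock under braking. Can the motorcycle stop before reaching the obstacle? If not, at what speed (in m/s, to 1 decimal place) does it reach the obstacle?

131 km/h ÷ 3.6 = 36.3889 m/s.
a = μg = 0.16 × 9.8 = 1.568 m/s².
Reaction distance = 36.3889 × 1.35 = 49.125 m.
Braking distance needed to stop: v²/(2a) = 1324.152 / 3.136 = 422.242 m, so total needed = 49.125 + 422.242 = 471.367 m > 284 m — it cannot stop.
Distance remaining when braking begins: 284 − 49.125 = 234.875 m.
v² = v₀² − 2a·d = 1324.152 − 2 × 1.568 × 234.875 = 587.584 m²/s².
v = √587.584 = 24.240 m/s.

No — it strikes the obstacle at 24.2 m/s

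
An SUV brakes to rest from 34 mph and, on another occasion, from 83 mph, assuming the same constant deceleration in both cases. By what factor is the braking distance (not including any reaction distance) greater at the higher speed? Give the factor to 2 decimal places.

Braking distance d = v²/(2a), so with a fixed, d ∝ v².
Factor = (83/34)² = 2.4412² = 5.9595.

Factor ≈ 5.96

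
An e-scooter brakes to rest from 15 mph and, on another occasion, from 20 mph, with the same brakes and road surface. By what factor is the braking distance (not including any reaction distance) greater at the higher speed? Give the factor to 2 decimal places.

Factor ≈ 1.78

Braking distance d = v²/(2a), so with a fixed, d ∝ v².
Factor = (20/15)² = 1.3333² = 1.7777.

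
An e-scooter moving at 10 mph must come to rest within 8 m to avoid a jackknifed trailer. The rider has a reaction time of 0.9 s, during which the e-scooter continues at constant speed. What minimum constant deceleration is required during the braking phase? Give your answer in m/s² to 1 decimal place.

Required deceleration ≈ 2.5 m/s²

10 mph × 0.44704 = 4.4704 m/s.
Distance covered during reaction = 4.4704 × 0.9 = 4.023 m.
Distance available for braking: 8 − 4.023 = 3.977 m.
v² = 2a·d ⇒ a = v²/(2d) = 4.4704² / (2 × 3.977) = 19.984 / 7.954 = 2.5124 m/s².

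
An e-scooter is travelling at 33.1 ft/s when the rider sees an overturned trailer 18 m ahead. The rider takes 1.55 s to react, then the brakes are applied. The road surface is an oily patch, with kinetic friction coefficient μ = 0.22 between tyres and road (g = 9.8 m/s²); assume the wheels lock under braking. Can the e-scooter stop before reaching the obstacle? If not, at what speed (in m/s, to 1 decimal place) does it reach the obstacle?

No — it strikes the obstacle at 9.6 m/s

33.1 ft/s × 0.3048 = 10.0889 m/s.
a = μg = 0.22 × 9.8 = 2.156 m/s².
Reaction distance = 10.0889 × 1.55 = 15.638 m.
Braking distance needed to stop: v²/(2a) = 101.786 / 4.312 = 23.605 m, so total needed = 15.638 + 23.605 = 39.243 m > 18 m — it cannot stop.
Distance remaining when braking begins: 18 − 15.638 = 2.362 m.
v² = v₀² − 2a·d = 101.786 − 2 × 2.156 × 2.362 = 91.601 m²/s².
v = √91.601 = 9.571 m/s.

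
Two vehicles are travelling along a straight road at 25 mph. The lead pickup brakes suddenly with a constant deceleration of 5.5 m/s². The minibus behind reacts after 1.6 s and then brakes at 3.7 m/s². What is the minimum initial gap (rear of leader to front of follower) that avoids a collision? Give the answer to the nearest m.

25 mph × 0.44704 = 11.1760 m/s.
Leader travels v²/(2a_L) = 124.903 / 11.000 = 11.355 m before stopping.
Follower covers v·t_r = 11.1760 × 1.6 = 17.882 m while reacting, then v²/(2a_F) = 124.903 / 7.400 = 16.879 m while braking, for a total of 17.882 + 16.879 = 34.761 m.
Since a_F ≤ a_L and the follower starts braking later, the follower is never slower than the leader, so the closest approach is when both have stopped.
Minimum gap = 34.761 − 11.355 = 23.406 m.

Minimum gap ≈ 23 m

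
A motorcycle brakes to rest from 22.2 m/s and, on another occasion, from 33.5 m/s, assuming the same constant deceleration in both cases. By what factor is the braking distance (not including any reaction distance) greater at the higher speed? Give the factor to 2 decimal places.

Factor ≈ 2.28

Braking distance d = v²/(2a), so with a fixed, d ∝ v².
Factor = (33.5/22.2)² = 1.5090² = 2.2771.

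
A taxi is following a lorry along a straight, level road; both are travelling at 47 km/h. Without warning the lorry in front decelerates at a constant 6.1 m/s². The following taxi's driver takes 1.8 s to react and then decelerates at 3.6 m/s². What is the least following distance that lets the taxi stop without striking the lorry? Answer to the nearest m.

Minimum gap ≈ 33 m

47 km/h ÷ 3.6 = 13.0556 m/s.
Leader travels v²/(2a_L) = 170.449 / 12.200 = 13.971 m before stopping.
Follower covers v·t_r = 13.0556 × 1.8 = 23.500 m while reacting, then v²/(2a_F) = 170.449 / 7.200 = 23.673 m while braking, for a total of 23.500 + 23.673 = 47.173 m.
Since a_F ≤ a_L and the follower starts braking later, the follower is never slower than the leader, so the closest approach is when both have stopped.
Minimum gap = 47.173 − 13.971 = 33.202 m.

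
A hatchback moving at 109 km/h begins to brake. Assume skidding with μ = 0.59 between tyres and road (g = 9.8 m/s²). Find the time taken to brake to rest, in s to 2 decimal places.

109 km/h ÷ 3.6 = 30.2778 m/s.
a = μg = 0.59 × 9.8 = 5.782 m/s².
Braking time = v/a = 30.2778 / 5.782 = 5.237 s.

Braking time ≈ 5.24 s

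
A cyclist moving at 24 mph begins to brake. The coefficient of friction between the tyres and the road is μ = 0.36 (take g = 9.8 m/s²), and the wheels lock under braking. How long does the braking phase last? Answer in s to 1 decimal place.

24 mph × 0.44704 = 10.7290 m/s.
a = μg = 0.36 × 9.8 = 3.528 m/s².
Braking time = v/a = 10.7290 / 3.528 = 3.041 s.

Braking time ≈ 3.0 s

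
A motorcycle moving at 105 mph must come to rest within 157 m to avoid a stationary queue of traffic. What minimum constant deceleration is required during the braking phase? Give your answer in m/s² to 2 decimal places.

105 mph × 0.44704 = 46.9392 m/s.
v² = 2a·d ⇒ a = v²/(2d) = 46.9392² / (2 × 157.000) = 2203.288 / 314.000 = 7.0168 m/s².

Required deceleration ≈ 7.02 m/s²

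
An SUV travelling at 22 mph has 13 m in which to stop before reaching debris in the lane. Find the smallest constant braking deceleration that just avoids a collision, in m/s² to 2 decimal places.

22 mph × 0.44704 = 9.8349 m/s.
v² = 2a·d ⇒ a = v²/(2d) = 9.8349² / (2 × 13.000) = 96.725 / 26.000 = 3.7202 m/s².

Required deceleration ≈ 3.72 m/s²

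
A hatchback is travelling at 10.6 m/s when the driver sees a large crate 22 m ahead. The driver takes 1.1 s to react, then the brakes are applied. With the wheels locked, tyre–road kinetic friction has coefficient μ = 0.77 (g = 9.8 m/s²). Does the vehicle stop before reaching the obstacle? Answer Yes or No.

Yes

a = μg = 0.77 × 9.8 = 7.546 m/s².
Reaction distance = 10.6000 × 1.1 = 11.660 m.
Braking distance = v²/(2a) = 112.360 / 15.092 = 7.445 m.
Total stopping distance = 11.660 + 7.445 = 19.105 m, vs 22 m available — it stops with 22 − 19.105 = 2.895 m to spare.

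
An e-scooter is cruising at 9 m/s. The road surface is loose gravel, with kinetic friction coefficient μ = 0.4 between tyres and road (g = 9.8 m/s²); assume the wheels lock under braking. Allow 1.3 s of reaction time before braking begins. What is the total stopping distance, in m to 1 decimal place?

Total stopping distance ≈ 22.0 m

a = μg = 0.4 × 9.8 = 3.920 m/s².
Reaction distance = v·t_r = 9.0000 × 1.3 = 11.700 m.
Braking distance = v²/(2a) = 9.0000² / (2 × 3.920) = 81.000 / 7.840 = 10.332 m.
Total = 11.700 + 10.332 = 22.032 m.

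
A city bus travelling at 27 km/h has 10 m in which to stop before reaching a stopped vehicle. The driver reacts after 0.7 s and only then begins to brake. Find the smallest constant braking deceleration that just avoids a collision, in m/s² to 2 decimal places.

27 km/h ÷ 3.6 = 7.5000 m/s.
Distance covered during reaction = 7.5000 × 0.7 = 5.250 m.
Distance available for braking: 10 − 5.250 = 4.750 m.
v² = 2a·d ⇒ a = v²/(2d) = 7.5000² / (2 × 4.750) = 56.250 / 9.500 = 5.9211 m/s².

Required deceleration ≈ 5.92 m/s²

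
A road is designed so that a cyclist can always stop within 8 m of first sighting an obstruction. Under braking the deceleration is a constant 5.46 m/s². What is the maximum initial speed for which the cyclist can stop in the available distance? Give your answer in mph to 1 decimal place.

Maximum speed ≈ 20.9 mph

v²/(2a) = d ⇒ v = √(2 × 5.460 × 8) = √87.36 = 9.3467 m/s.
9.3467 m/s ÷ 0.44704 = 20.908 mph.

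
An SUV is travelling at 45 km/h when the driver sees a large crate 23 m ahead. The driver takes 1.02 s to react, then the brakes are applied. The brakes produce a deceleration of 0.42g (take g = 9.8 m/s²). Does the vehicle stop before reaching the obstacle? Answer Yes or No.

No

45 km/h ÷ 3.6 = 12.5000 m/s.
a = 0.42 × 9.8 = 4.116 m/s².
Reaction distance = 12.5000 × 1.02 = 12.750 m.
Braking distance = v²/(2a) = 156.250 / 8.232 = 18.981 m.
Total stopping distance = 12.750 + 18.981 = 31.731 m, vs 23 m available — it cannot stop in time and overshoots by 31.731 − 23 = 8.731 m.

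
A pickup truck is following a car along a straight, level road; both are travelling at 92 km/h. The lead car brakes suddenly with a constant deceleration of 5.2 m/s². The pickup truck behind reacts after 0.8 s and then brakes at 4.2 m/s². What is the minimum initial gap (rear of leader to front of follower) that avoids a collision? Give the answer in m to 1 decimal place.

Minimum gap ≈ 35.4 m

92 km/h ÷ 3.6 = 25.5556 m/s.
Leader travels v²/(2a_L) = 653.089 / 10.400 = 62.797 m before stopping.
Follower covers v·t_r = 25.5556 × 0.8 = 20.444 m while reacting, then v²/(2a_F) = 653.089 / 8.400 = 77.749 m while braking, for a total of 20.444 + 77.749 = 98.193 m.
Since a_F ≤ a_L and the follower starts braking later, the follower is never slower than the leader, so the closest approach is when both have stopped.
Minimum gap = 98.193 − 62.797 = 35.396 m.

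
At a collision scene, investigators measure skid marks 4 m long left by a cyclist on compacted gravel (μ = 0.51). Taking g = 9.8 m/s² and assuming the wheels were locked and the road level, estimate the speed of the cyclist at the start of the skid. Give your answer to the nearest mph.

Initial speed ≈ 14 mph

Deceleration a = μg = 0.51 × 9.8 = 4.998 m/s².
v = √(2a·d) = √(2 × 4.998 × 4) = √39.984 = 6.3233 m/s.
= 6.3233 ÷ 0.44704 = 14.145 mph.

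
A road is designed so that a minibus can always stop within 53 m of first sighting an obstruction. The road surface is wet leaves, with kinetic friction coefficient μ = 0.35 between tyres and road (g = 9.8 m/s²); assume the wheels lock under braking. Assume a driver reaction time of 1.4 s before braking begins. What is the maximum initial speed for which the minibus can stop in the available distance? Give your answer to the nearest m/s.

Maximum speed ≈ 15 m/s

a = μg = 0.35 × 9.8 = 3.430 m/s².
Stopping distance: v·t_r + v²/(2a) = 53 with t_r = 1.4 s and a = 3.430 m/s².
So v² + 9.604 v − 363.58 = 0.
Positive root: v = −a·t_r + √((a·t_r)² + 2a·d) = −4.802 + √(23.059 + 363.58) = 14.8611 m/s.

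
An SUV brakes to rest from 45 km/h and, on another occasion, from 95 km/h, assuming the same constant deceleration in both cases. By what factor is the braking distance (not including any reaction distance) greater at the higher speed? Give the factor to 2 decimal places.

Braking distance d = v²/(2a), so with a fixed, d ∝ v².
Factor = (95/45)² = 2.1111² = 4.4567.

Factor ≈ 4.46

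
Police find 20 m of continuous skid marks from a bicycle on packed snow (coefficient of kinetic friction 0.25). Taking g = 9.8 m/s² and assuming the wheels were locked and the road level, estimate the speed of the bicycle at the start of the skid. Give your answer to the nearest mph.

Deceleration a = μg = 0.25 × 9.8 = 2.450 m/s².
v = √(2a·d) = √(2 × 2.450 × 20) = √98.000 = 9.8995 m/s.
= 9.8995 ÷ 0.44704 = 22.145 mph.

Initial speed ≈ 22 mph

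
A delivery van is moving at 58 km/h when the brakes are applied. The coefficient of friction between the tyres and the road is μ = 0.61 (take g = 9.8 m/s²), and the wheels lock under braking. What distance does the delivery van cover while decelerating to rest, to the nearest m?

Braking distance ≈ 22 m

58 km/h ÷ 3.6 = 16.1111 m/s.
a = μg = 0.61 × 9.8 = 5.978 m/s².
Braking distance = v²/(2a) = 16.1111² / (2 × 5.978) = 259.568 / 11.956 = 21.710 m.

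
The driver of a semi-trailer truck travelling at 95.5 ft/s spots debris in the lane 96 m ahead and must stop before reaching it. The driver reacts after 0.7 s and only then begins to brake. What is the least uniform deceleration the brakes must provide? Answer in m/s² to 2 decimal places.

Required deceleration ≈ 5.60 m/s²

95.5 ft/s × 0.3048 = 29.1084 m/s.
Distance covered during reaction = 29.1084 × 0.7 = 20.376 m.
Distance available for braking: 96 − 20.376 = 75.624 m.
v² = 2a·d ⇒ a = v²/(2d) = 29.1084² / (2 × 75.624) = 847.299 / 151.248 = 5.6021 m/s².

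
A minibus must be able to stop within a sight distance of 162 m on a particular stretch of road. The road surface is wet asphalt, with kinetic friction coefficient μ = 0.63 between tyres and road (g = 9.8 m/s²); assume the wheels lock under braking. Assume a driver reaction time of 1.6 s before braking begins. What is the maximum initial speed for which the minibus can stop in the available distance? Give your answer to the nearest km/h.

Maximum speed ≈ 129 km/h

a = μg = 0.63 × 9.8 = 6.174 m/s².
Stopping distance: v·t_r + v²/(2a) = 162 with t_r = 1.6 s and a = 6.174 m/s².
So v² + 19.757 v − 2000.38 = 0.
Positive root: v = −a·t_r + √((a·t_r)² + 2a·d) = −9.878 + √(97.575 + 2000.38) = 35.9254 m/s.
35.9254 m/s × 3.6 = 129.331 km/h.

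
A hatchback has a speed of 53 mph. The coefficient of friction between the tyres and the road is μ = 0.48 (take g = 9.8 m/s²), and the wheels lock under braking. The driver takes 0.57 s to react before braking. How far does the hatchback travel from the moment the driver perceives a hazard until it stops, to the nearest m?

Total stopping distance ≈ 73 m

53 mph × 0.44704 = 23.6931 m/s.
a = μg = 0.48 × 9.8 = 4.704 m/s².
Reaction distance = v·t_r = 23.6931 × 0.57 = 13.505 m.
Braking distance = v²/(2a) = 23.6931² / (2 × 4.704) = 561.363 / 9.408 = 59.669 m.
Total = 13.505 + 59.669 = 73.174 m.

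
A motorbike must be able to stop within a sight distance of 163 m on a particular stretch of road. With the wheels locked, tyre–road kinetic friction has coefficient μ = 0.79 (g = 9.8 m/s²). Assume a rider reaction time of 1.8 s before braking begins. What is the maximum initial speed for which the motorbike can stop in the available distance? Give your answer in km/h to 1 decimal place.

Maximum speed ≈ 137.5 km/h

a = μg = 0.79 × 9.8 = 7.742 m/s².
Stopping distance: v·t_r + v²/(2a) = 163 with t_r = 1.8 s and a = 7.742 m/s².
So v² + 27.871 v − 2523.89 = 0.
Positive root: v = −a·t_r + √((a·t_r)² + 2a·d) = −13.936 + √(194.212 + 2523.89) = 38.1994 m/s.
38.1994 m/s × 3.6 = 137.518 km/h.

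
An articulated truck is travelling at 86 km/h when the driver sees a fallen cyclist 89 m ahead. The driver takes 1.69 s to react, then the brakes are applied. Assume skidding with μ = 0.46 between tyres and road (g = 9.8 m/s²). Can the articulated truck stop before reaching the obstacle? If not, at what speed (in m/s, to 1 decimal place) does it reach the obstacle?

No — it strikes the obstacle at 11.5 m/s

86 km/h ÷ 3.6 = 23.8889 m/s.
a = μg = 0.46 × 9.8 = 4.508 m/s².
Reaction distance = 23.8889 × 1.69 = 40.372 m.
Braking distance needed to stop: v²/(2a) = 570.680 / 9.016 = 63.296 m, so total needed = 40.372 + 63.296 = 103.668 m > 89 m — it cannot stop.
Distance remaining when braking begins: 89 − 40.372 = 48.628 m.
v² = v₀² − 2a·d = 570.680 − 2 × 4.508 × 48.628 = 132.250 m²/s².
v = √132.250 = 11.500 m/s.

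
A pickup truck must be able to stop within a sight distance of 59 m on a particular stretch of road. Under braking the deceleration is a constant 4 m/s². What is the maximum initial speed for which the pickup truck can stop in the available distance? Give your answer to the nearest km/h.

Maximum speed ≈ 78 km/h

v²/(2a) = d ⇒ v = √(2 × 4.000 × 59) = √472.00 = 21.7256 m/s.
21.7256 m/s × 3.6 = 78.212 km/h.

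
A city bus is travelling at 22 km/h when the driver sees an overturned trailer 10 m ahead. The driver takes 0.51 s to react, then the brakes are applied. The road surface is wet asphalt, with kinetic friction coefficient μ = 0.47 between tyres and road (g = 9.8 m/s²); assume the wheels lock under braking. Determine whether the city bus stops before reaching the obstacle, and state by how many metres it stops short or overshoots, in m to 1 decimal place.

22 km/h ÷ 3.6 = 6.1111 m/s.
a = μg = 0.47 × 9.8 = 4.606 m/s².
Reaction distance = 6.1111 × 0.51 = 3.117 m.
Braking distance = v²/(2a) = 37.346 / 9.212 = 4.054 m.
Total stopping distance = 3.117 + 4.054 = 7.171 m, vs 10 m available — it stops with 10 − 7.171 = 2.829 m to spare.

Yes — it stops 2.8 m short of the obstacle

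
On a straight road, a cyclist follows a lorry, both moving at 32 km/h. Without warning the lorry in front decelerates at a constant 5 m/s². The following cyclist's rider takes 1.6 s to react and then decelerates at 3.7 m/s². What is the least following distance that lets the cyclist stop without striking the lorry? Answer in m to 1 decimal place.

32 km/h ÷ 3.6 = 8.8889 m/s.
Leader travels v²/(2a_L) = 79.013 / 10.000 = 7.901 m before stopping.
Follower covers v·t_r = 8.8889 × 1.6 = 14.222 m while reacting, then v²/(2a_F) = 79.013 / 7.400 = 10.677 m while braking, for a total of 14.222 + 10.677 = 24.899 m.
Since a_F ≤ a_L and the follower starts braking later, the follower is never slower than the leader, so the closest approach is when both have stopped.
Minimum gap = 24.899 − 7.901 = 16.998 m.

Minimum gap ≈ 17.0 m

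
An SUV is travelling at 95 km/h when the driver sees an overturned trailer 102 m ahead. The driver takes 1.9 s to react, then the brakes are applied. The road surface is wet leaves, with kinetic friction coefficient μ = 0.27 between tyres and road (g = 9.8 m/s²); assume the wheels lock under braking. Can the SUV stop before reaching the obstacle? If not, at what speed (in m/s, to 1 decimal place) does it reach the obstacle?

95 km/h ÷ 3.6 = 26.3889 m/s.
a = μg = 0.27 × 9.8 = 2.646 m/s².
Reaction distance = 26.3889 × 1.9 = 50.139 m.
Braking distance needed to stop: v²/(2a) = 696.374 / 5.292 = 131.590 m, so total needed = 50.139 + 131.590 = 181.729 m > 102 m — it cannot stop.
Distance remaining when braking begins: 102 − 50.139 = 51.861 m.
v² = v₀² − 2a·d = 696.374 − 2 × 2.646 × 51.861 = 421.926 m²/s².
v = √421.926 = 20.541 m/s.

No — it strikes the obstacle at 20.5 m/s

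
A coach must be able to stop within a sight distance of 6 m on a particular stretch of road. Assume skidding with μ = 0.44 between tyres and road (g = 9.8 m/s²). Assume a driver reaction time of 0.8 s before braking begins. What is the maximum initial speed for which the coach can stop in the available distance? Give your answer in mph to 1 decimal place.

Maximum speed ≈ 10.1 mph

a = μg = 0.44 × 9.8 = 4.312 m/s².
Stopping distance: v·t_r + v²/(2a) = 6 with t_r = 0.8 s and a = 4.312 m/s².
So v² + 6.899 v − 51.74 = 0.
Positive root: v = −a·t_r + √((a·t_r)² + 2a·d) = −3.450 + √(11.903 + 51.74) = 4.5277 m/s.
4.5277 m/s ÷ 0.44704 = 10.128 mph.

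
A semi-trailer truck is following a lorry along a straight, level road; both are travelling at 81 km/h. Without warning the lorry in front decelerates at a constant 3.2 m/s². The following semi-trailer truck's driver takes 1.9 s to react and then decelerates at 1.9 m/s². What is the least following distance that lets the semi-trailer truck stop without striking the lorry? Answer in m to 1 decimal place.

81 km/h ÷ 3.6 = 22.5000 m/s.
Leader travels v²/(2a_L) = 506.250 / 6.400 = 79.102 m before stopping.
Follower covers v·t_r = 22.5000 × 1.9 = 42.750 m while reacting, then v²/(2a_F) = 506.250 / 3.800 = 133.224 m while braking, for a total of 42.750 + 133.224 = 175.974 m.
Since a_F ≤ a_L and the follower starts braking later, the follower is never slower than the leader, so the closest approach is when both have stopped.
Minimum gap = 175.974 − 79.102 = 96.872 m.

Minimum gap ≈ 96.9 m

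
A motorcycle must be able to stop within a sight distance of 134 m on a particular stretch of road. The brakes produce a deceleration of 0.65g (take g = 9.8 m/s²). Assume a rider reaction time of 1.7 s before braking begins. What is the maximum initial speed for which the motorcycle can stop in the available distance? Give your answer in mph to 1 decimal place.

a = 0.65 × 9.8 = 6.370 m/s².
Stopping distance: v·t_r + v²/(2a) = 134 with t_r = 1.7 s and a = 6.370 m/s².
So v² + 21.658 v − 1707.16 = 0.
Positive root: v = −a·t_r + √((a·t_r)² + 2a·d) = −10.829 + √(117.267 + 1707.16) = 31.8843 m/s.
31.8843 m/s ÷ 0.44704 = 71.323 mph.

Maximum speed ≈ 71.3 mph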